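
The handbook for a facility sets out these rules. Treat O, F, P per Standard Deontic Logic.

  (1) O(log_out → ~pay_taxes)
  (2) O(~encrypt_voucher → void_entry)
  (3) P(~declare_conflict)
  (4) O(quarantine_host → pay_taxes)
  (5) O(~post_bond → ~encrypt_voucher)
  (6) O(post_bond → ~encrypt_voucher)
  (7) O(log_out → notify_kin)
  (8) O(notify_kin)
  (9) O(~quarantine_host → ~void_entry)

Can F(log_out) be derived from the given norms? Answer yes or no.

By case analysis on ~post_bond: premise 5 gives O(~post_bond → ~encrypt_voucher) and premise 6 gives O(post_bond → ~encrypt_voucher), so O(~encrypt_voucher) either way.
Premise 2 is O(~encrypt_voucher → void_entry); since O(~encrypt_voucher), deontic closure gives O(void_entry).
Premise 9 is O(~quarantine_host → ~void_entry); contrapositively O(void_entry → quarantine_host). Since O(void_entry) holds, K gives O(quarantine_host).
Premise 4 is O(quarantine_host → pay_taxes); since O(quarantine_host), deontic closure gives O(pay_taxes).
Premise 1, O(log_out → ~pay_taxes), contraposes to O(pay_taxes → ~log_out); with O(pay_taxes) we get O(~log_out).
Premises 3, 7, 8 do not contribute to this derivation.
So O(~log_out) holds, i.e. F(log_out). The claim follows.

Yes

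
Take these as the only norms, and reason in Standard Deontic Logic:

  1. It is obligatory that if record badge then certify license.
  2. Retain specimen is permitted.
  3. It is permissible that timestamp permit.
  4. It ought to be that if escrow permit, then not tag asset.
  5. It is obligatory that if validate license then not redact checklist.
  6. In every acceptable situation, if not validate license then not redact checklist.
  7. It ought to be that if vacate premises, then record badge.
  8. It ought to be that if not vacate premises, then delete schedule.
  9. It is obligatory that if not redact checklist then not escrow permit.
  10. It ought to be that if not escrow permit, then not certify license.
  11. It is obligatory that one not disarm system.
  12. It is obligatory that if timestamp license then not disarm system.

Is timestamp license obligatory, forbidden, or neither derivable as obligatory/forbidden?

Neither

Premise 12 is O(timestamp_license → ¬disarm_system); even if O(¬disarm_system) held, inferring O(timestamp_license) would be affirming the consequent — invalid.
No premise or chain of K-axiom applications forces O(timestamp_license), and none forces O(¬timestamp_license). So timestamp_license is neither obligatory nor forbidden under these norms.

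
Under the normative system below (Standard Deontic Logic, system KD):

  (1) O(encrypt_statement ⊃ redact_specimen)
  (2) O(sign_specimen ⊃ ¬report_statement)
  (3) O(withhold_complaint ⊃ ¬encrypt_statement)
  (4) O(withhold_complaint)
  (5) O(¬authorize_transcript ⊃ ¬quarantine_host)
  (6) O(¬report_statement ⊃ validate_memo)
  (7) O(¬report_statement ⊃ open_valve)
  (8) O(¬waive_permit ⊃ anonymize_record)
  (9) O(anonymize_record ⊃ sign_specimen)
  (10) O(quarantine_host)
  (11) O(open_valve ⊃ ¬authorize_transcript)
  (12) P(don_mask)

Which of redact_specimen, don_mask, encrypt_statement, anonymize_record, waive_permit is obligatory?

From premise 10 we have O(quarantine_host).
Premise 5 is O(¬authorize_transcript ⊃ ¬quarantine_host); contrapositively O(quarantine_host ⊃ authorize_transcript). Since O(quarantine_host) holds, K gives O(authorize_transcript).
The contrapositive of premise 11 (O(open_valve ⊃ ¬authorize_transcript)) is O(authorize_transcript ⊃ ¬open_valve), and O(authorize_transcript) is already established, so O(¬open_valve).
Premise 7, O(¬report_statement ⊃ open_valve), contraposes to O(¬open_valve ⊃ report_statement); with O(¬open_valve) we get O(report_statement).
Premise 2 is O(sign_specimen ⊃ ¬report_statement); contrapositively O(report_statement ⊃ ¬sign_specimen). Since O(report_statement) holds, K gives O(¬sign_specimen).
Premise 9, O(anonymize_record ⊃ sign_specimen), contraposes to O(¬sign_specimen ⊃ ¬anonymize_record); with O(¬sign_specimen) we get O(¬anonymize_record).
Premise 8, O(¬waive_permit ⊃ anonymize_record), contraposes to O(¬anonymize_record ⊃ waive_permit); with O(¬anonymize_record) we get O(waive_permit).
So O(waive_permit) holds — waive_permit is obligatory. None of the other listed options is made obligatory by any chain of premises.

waive_permit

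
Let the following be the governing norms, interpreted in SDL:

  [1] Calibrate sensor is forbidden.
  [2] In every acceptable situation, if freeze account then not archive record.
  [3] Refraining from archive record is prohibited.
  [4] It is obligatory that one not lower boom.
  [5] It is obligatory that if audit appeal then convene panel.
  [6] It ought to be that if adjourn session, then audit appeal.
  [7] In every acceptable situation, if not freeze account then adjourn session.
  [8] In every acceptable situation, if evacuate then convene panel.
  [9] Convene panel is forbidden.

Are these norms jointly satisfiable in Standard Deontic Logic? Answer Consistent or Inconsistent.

Inconsistent

F(¬archive_record) at premise 3 means O(archive_record).
The contrapositive of premise 2 (O(freeze_account → ¬archive_record)) is O(archive_record → ¬freeze_account), and O(archive_record) is already established, so O(¬freeze_account).
From O(¬freeze_account) and premise 7, O(¬freeze_account → adjourn_session), we obtain O(adjourn_session).
From O(adjourn_session) and premise 6, O(adjourn_session → audit_appeal), we obtain O(audit_appeal).
Premise 5 is O(audit_appeal → convene_panel); since O(audit_appeal), deontic closure gives O(convene_panel).
However, F(convene_panel) at premise 9 amounts to O(¬convene_panel).
We now have both O(convene_panel) and O(¬convene_panel) — convene_panel is simultaneously obligatory and forbidden, violating the D-axiom.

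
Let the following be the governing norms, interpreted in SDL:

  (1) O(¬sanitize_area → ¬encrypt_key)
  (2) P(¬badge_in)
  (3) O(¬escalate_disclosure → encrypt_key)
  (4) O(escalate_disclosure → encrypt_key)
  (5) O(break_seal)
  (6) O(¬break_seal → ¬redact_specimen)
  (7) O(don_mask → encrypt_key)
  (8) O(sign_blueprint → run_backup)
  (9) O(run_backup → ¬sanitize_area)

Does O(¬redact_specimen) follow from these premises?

No

Premise 6 is O(¬break_seal → ¬redact_specimen), but O(¬break_seal) is not derivable from the premises, so it does not yield O(¬redact_specimen).
No other premise forces O(¬redact_specimen). An ideal world satisfying every premise can still have ¬redact_specimen false, so O(¬redact_specimen) is not derivable.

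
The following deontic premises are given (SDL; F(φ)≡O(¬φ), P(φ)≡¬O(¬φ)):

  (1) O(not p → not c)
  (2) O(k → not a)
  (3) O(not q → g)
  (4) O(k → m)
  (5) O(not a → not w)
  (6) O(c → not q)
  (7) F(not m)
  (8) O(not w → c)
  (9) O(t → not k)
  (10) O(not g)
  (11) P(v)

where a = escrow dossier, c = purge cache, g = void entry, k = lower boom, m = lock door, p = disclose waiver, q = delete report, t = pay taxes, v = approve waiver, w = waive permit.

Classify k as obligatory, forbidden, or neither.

Forbidden

Premise 10 gives O(not g).
Premise 3, O(not q → g), contraposes to O(not g → q); with O(not g) we get O(q).
Premise 6 is O(c → not q); contrapositively O(q → not c). Since O(q) holds, K gives O(not c).
Premise 8, O(not w → c), contraposes to O(not c → w); with O(not c) we get O(w).
Premise 5, O(not a → not w), contraposes to O(w → a); with O(w) we get O(a).
Premise 2, O(k → not a), contraposes to O(a → not k); with O(a) we get O(not k).
Premises 1, 4, 7, 9, 11 do not contribute to this derivation.
Thus O(not k), which is F(k): k is forbidden.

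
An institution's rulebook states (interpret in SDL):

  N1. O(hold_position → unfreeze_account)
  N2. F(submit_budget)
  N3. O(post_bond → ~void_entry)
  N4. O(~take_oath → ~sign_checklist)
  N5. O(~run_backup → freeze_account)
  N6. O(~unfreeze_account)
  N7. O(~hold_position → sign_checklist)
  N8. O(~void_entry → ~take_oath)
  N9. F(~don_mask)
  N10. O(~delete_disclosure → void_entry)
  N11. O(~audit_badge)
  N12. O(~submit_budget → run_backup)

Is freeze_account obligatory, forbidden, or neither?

Neither

Premise 5 is O(~run_backup → freeze_account), but O(~run_backup) is not derivable from the premises, so it does not yield O(freeze_account).
No premise or chain of K-axiom applications forces O(freeze_account), and none forces O(~freeze_account). So freeze_account is neither obligatory nor forbidden under these norms.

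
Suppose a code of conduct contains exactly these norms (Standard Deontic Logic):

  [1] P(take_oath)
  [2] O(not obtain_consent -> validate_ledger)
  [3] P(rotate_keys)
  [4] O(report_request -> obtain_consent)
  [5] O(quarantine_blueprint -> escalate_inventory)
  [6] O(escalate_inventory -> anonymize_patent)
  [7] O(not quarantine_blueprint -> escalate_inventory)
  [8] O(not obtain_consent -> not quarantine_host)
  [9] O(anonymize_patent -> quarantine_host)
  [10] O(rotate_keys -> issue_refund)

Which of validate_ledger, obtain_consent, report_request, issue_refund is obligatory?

Premises 7 and 5 cover both cases: O(not quarantine_blueprint -> escalate_inventory) and O(quarantine_blueprint -> escalate_inventory). Since not quarantine_blueprint ∨ quarantine_blueprint is a tautology, O(escalate_inventory) follows.
Applying K to premise 6 (O(escalate_inventory -> anonymize_patent)) and O(escalate_inventory) yields O(anonymize_patent).
With premise 9, O(anonymize_patent -> quarantine_host), the K-axiom yields O(quarantine_host).
Premise 8, O(not obtain_consent -> not quarantine_host), contraposes to O(quarantine_host -> obtain_consent); with O(quarantine_host) we get O(obtain_consent).
So O(obtain_consent) holds — obtain_consent is obligatory. None of the other listed options is made obligatory by any chain of premises.

obtain_consent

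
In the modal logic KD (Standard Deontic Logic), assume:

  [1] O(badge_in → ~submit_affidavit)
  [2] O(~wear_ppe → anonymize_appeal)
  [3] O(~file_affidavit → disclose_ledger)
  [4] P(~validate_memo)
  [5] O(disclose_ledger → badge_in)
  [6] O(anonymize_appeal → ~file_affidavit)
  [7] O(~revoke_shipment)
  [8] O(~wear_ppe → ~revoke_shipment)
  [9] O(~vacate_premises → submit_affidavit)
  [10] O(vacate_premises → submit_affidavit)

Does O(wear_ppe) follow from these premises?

Premises 9 and 10 are O(~vacate_premises → submit_affidavit) and O(vacate_premises → submit_affidavit); every ideal world satisfies ~vacate_premises or vacate_premises, so in either case submit_affidavit holds — hence O(submit_affidavit).
The contrapositive of premise 1 (O(badge_in → ~submit_affidavit)) is O(submit_affidavit → ~badge_in), and O(submit_affidavit) is already established, so O(~badge_in).
Premise 5 is O(disclose_ledger → badge_in); contrapositively O(~badge_in → ~disclose_ledger). Since O(~badge_in) holds, K gives O(~disclose_ledger).
Premise 3 is O(~file_affidavit → disclose_ledger); contrapositively O(~disclose_ledger → file_affidavit). Since O(~disclose_ledger) holds, K gives O(file_affidavit).
Premise 6 is O(anonymize_appeal → ~file_affidavit); contrapositively O(file_affidavit → ~anonymize_appeal). Since O(file_affidavit) holds, K gives O(~anonymize_appeal).
The contrapositive of premise 2 (O(~wear_ppe → anonymize_appeal)) is O(~anonymize_appeal → wear_ppe), and O(~anonymize_appeal) is already established, so O(wear_ppe).
Premises 4, 7, 8 do not contribute to this derivation.
So O(wear_ppe) follows.

Yes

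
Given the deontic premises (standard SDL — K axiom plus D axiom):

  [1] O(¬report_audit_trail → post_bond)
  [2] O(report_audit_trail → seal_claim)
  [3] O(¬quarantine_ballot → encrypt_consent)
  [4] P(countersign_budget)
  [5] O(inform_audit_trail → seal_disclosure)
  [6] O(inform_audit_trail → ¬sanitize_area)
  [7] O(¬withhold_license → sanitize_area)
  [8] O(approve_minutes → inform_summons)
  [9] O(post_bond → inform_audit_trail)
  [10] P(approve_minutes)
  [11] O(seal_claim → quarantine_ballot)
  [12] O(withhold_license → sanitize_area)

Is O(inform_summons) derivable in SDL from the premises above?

No

Premise 8 is O(approve_minutes → inform_summons), but O(approve_minutes) is not derivable from the premises (the permission P(approve_minutes) asserts only ¬O(¬approve_minutes), not O(approve_minutes)), so it does not yield O(inform_summons).
No other premise forces O(inform_summons). An ideal world satisfying every premise can still have inform_summons false, so O(inform_summons) is not derivable.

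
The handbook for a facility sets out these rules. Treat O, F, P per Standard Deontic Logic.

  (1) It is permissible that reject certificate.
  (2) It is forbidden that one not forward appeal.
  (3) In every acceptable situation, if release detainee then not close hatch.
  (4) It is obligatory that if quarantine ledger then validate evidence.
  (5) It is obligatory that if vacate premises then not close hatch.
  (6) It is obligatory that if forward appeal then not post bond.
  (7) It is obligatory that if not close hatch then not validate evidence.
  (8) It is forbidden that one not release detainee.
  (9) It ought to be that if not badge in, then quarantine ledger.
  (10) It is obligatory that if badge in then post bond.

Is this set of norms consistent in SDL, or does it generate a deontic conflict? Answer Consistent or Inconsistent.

Inconsistent

Premise 8 is F(¬release_detainee), i.e. O(release_detainee).
Premise 3 is O(release_detainee → ¬close_hatch); since O(release_detainee), deontic closure gives O(¬close_hatch).
Premise 7 is O(¬close_hatch → ¬validate_evidence); since O(¬close_hatch), deontic closure gives O(¬validate_evidence).
The contrapositive of premise 4 (O(quarantine_ledger → validate_evidence)) is O(¬validate_evidence → ¬quarantine_ledger), and O(¬validate_evidence) is already established, so O(¬quarantine_ledger).
Premise 9, O(¬badge_in → quarantine_ledger), contraposes to O(¬quarantine_ledger → badge_in); with O(¬quarantine_ledger) we get O(badge_in).
From O(badge_in) and premise 10, O(badge_in → post_bond), we obtain O(post_bond).
The contrapositive of premise 6 (O(forward_appeal → ¬post_bond)) is O(post_bond → ¬forward_appeal), and O(post_bond) is already established, so O(¬forward_appeal).
However, F(¬forward_appeal) at premise 2 amounts to O(forward_appeal).
We now have both O(¬forward_appeal) and O(forward_appeal) — forward_appeal is simultaneously obligatory and forbidden, violating the D-axiom.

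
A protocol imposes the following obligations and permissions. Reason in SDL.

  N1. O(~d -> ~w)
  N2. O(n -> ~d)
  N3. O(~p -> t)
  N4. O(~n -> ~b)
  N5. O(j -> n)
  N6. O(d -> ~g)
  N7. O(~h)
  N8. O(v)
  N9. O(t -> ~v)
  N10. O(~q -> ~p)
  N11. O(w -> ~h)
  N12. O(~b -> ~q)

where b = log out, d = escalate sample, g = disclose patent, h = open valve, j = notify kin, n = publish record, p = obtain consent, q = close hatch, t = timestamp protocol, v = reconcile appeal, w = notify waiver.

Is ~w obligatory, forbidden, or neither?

From premise 8 we have O(v).
Premise 9, O(t -> ~v), contraposes to O(v -> ~t); with O(v) we get O(~t).
The contrapositive of premise 3 (O(~p -> t)) is O(~t -> p), and O(~t) is already established, so O(p).
Premise 10 is O(~q -> ~p); contrapositively O(p -> q). Since O(p) holds, K gives O(q).
Premise 12, O(~b -> ~q), contraposes to O(q -> b); with O(q) we get O(b).
Premise 4, O(~n -> ~b), contraposes to O(b -> n); with O(b) we get O(n).
With premise 2, O(n -> ~d), the K-axiom yields O(~d).
From O(~d) and premise 1, O(~d -> ~w), we obtain O(~w).
Premises 5, 6, 7, 11 do not contribute to this derivation.
Hence ~w is obligatory.

Obligatory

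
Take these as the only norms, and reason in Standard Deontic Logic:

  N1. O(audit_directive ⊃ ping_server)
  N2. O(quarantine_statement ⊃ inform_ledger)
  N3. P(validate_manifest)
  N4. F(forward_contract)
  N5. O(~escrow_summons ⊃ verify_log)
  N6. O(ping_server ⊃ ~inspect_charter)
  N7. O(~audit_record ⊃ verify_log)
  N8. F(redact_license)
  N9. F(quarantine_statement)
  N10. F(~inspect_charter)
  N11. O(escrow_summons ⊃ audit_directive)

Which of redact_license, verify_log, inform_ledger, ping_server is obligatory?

Premise 10 is F(~inspect_charter), i.e. O(inspect_charter).
The contrapositive of premise 6 (O(ping_server ⊃ ~inspect_charter)) is O(inspect_charter ⊃ ~ping_server), and O(inspect_charter) is already established, so O(~ping_server).
Premise 1 is O(audit_directive ⊃ ping_server); contrapositively O(~ping_server ⊃ ~audit_directive). Since O(~ping_server) holds, K gives O(~audit_directive).
Premise 11 is O(escrow_summons ⊃ audit_directive); contrapositively O(~audit_directive ⊃ ~escrow_summons). Since O(~audit_directive) holds, K gives O(~escrow_summons).
From O(~escrow_summons) and premise 5, O(~escrow_summons ⊃ verify_log), we obtain O(verify_log).
So O(verify_log) holds — verify_log is obligatory. None of the other listed options is made obligatory by any chain of premises.

verify_log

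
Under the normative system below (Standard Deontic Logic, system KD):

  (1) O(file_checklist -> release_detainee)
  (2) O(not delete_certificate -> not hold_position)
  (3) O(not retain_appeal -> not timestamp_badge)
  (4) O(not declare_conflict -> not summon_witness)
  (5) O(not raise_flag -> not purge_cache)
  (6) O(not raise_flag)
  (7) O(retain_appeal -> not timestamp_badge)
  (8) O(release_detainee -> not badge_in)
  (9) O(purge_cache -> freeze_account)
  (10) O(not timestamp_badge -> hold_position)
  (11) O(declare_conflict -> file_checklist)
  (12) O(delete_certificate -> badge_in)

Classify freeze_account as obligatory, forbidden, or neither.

Premise 9 is O(purge_cache -> freeze_account), but O(purge_cache) is not derivable from the premises, so it does not yield O(freeze_account).
No premise or chain of K-axiom applications forces O(freeze_account), and none forces O(not freeze_account). So freeze_account is neither obligatory nor forbidden under these norms.

Neither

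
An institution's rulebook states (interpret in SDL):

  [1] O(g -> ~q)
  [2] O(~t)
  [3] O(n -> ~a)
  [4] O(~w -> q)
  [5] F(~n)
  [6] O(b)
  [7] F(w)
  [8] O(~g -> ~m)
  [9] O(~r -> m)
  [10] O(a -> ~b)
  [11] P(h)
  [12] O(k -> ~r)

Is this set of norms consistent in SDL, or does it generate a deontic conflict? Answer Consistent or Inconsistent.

Consistent

Premise 10 is O(a -> ~b), but O(a) is not derivable from the premises, so it does not yield O(~b).
So O(~b) is not derivable, and the apparent clash with O(b) does not arise.
A world satisfying every obligation exists (e.g. a=false, b=true, g=false, h=false, k=false, m=false, n=true, q=true, r=true, t=false, w=false); no atom is both obligatory and forbidden, so the set is consistent.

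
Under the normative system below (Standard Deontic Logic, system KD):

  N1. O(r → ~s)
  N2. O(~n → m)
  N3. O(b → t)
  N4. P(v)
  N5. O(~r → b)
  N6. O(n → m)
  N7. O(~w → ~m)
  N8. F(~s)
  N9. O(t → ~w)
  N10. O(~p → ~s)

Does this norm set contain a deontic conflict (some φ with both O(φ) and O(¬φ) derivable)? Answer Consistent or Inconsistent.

Premises 2 and 6 are O(~n → m) and O(n → m); every ideal world satisfies ~n or n, so in either case m holds — hence O(m).
The contrapositive of premise 7 (O(~w → ~m)) is O(m → w), and O(m) is already established, so O(w).
Premise 9, O(t → ~w), contraposes to O(w → ~t); with O(w) we get O(~t).
Premise 3 is O(b → t); contrapositively O(~t → ~b). Since O(~t) holds, K gives O(~b).
Premise 5 is O(~r → b); contrapositively O(~b → r). Since O(~b) holds, K gives O(r).
With premise 1, O(r → ~s), the K-axiom yields O(~s).
However, F(~s) at premise 8 amounts to O(s).
We now have both O(~s) and O(s) — s is simultaneously obligatory and forbidden, violating the D-axiom.

Inconsistent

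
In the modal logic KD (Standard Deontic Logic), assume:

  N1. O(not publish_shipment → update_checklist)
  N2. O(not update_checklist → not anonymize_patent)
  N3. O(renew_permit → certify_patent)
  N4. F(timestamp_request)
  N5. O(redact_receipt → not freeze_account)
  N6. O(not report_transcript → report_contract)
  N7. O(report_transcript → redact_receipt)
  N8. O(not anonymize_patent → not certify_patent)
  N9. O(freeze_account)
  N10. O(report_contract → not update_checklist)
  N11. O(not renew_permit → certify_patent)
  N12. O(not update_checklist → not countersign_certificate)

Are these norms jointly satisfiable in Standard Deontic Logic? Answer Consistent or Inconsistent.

Premises 3 and 11 are O(renew_permit → certify_patent) and O(not renew_permit → certify_patent); every ideal world satisfies renew_permit or not renew_permit, so in either case certify_patent holds — hence O(certify_patent).
Premise 8, O(not anonymize_patent → not certify_patent), contraposes to O(certify_patent → anonymize_patent); with O(certify_patent) we get O(anonymize_patent).
The contrapositive of premise 2 (O(not update_checklist → not anonymize_patent)) is O(anonymize_patent → update_checklist), and O(anonymize_patent) is already established, so O(update_checklist).
The contrapositive of premise 10 (O(report_contract → not update_checklist)) is O(update_checklist → not report_contract), and O(update_checklist) is already established, so O(not report_contract).
Premise 6, O(not report_transcript → report_contract), contraposes to O(not report_contract → report_transcript); with O(not report_contract) we get O(report_transcript).
From O(report_transcript) and premise 7, O(report_transcript → redact_receipt), we obtain O(redact_receipt).
Premise 5 is O(redact_receipt → not freeze_account); since O(redact_receipt), deontic closure gives O(not freeze_account).
However, premise 9 gives O(freeze_account).
We now have both O(not freeze_account) and O(freeze_account) — freeze_account is simultaneously obligatory and forbidden, violating the D-axiom.

Inconsistent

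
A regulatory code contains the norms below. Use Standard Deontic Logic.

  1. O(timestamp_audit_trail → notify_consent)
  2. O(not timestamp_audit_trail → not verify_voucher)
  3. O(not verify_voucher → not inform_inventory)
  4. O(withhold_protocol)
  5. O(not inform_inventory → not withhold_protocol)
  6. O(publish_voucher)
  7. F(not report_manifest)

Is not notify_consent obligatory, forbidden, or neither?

Forbidden

From premise 4 we have O(withhold_protocol).
Premise 5 is O(not inform_inventory → not withhold_protocol); contrapositively O(withhold_protocol → inform_inventory). Since O(withhold_protocol) holds, K gives O(inform_inventory).
Premise 3 is O(not verify_voucher → not inform_inventory); contrapositively O(inform_inventory → verify_voucher). Since O(inform_inventory) holds, K gives O(verify_voucher).
The contrapositive of premise 2 (O(not timestamp_audit_trail → not verify_voucher)) is O(verify_voucher → timestamp_audit_trail), and O(verify_voucher) is already established, so O(timestamp_audit_trail).
Applying K to premise 1 (O(timestamp_audit_trail → notify_consent)) and O(timestamp_audit_trail) yields O(notify_consent).
Premises 6, 7 do not contribute to this derivation.
Thus O(notify_consent), which is F(not notify_consent): not notify_consent is forbidden.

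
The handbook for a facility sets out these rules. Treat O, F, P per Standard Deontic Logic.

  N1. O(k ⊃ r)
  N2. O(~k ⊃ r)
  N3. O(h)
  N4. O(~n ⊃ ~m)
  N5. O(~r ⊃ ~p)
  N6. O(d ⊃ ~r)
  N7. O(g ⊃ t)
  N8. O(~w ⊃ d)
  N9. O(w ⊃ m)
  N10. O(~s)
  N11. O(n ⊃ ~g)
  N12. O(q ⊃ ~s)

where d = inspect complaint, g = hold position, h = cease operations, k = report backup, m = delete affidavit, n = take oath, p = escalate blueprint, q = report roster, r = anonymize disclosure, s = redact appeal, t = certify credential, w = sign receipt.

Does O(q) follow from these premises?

No

Premise 12 is O(q ⊃ ~s); even if O(~s) held, inferring O(q) would be affirming the consequent — invalid.
No other premise forces O(q). An ideal world satisfying every premise can still have q false, so O(q) is not derivable.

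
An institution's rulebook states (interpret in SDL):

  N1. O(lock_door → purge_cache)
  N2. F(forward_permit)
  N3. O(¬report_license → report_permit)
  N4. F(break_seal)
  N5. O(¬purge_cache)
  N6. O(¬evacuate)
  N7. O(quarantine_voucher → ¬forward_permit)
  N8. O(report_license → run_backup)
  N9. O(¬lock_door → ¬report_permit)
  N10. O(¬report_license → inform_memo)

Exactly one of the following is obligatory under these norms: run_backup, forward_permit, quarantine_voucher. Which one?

Premise 5 gives O(¬purge_cache).
Premise 1 is O(lock_door → purge_cache); contrapositively O(¬purge_cache → ¬lock_door). Since O(¬purge_cache) holds, K gives O(¬lock_door).
With premise 9, O(¬lock_door → ¬report_permit), the K-axiom yields O(¬report_permit).
Premise 3, O(¬report_license → report_permit), contraposes to O(¬report_permit → report_license); with O(¬report_permit) we get O(report_license).
From O(report_license) and premise 8, O(report_license → run_backup), we obtain O(run_backup).
So O(run_backup) holds — run_backup is obligatory. None of the other listed options is made obligatory by any chain of premises.

run_backup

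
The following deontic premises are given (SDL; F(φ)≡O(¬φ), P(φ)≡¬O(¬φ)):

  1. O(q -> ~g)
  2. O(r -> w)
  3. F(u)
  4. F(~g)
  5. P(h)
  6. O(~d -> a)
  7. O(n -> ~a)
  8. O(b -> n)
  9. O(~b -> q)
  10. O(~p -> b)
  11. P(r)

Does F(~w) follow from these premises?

Premise 2 is O(r -> w), but O(r) is not derivable from the premises (the permission P(r) asserts only ~O(~r), not O(r)), so it does not yield O(w).
No other premise forces O(w). An ideal world satisfying every premise can still have ~w true, so F(~w) is not derivable.

No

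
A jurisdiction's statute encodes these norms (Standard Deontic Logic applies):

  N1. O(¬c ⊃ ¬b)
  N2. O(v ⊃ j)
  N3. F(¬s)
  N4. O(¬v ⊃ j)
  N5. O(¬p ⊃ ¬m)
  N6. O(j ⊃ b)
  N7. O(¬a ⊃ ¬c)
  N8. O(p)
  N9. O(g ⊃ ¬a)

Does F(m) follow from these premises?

Premise 5 is O(¬p ⊃ ¬m), but O(¬p) is not derivable from the premises, so it does not yield O(¬m).
No other premise forces O(¬m). An ideal world satisfying every premise can still have m true, so F(m) is not derivable.

No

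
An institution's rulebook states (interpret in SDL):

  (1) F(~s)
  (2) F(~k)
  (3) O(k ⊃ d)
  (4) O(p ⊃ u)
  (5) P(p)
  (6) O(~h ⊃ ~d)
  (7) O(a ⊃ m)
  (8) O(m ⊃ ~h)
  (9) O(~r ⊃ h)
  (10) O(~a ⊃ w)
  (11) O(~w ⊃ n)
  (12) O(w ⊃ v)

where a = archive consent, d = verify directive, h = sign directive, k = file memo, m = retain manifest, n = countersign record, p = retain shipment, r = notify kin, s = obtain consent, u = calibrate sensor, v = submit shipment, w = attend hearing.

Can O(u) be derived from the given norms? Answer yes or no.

Premise 4 is O(p ⊃ u), but O(p) is not derivable from the premises (the permission P(p) asserts only ~O(~p), not O(p)), so it does not yield O(u).
No other premise forces O(u). An ideal world satisfying every premise can still have u false, so O(u) is not derivable.

No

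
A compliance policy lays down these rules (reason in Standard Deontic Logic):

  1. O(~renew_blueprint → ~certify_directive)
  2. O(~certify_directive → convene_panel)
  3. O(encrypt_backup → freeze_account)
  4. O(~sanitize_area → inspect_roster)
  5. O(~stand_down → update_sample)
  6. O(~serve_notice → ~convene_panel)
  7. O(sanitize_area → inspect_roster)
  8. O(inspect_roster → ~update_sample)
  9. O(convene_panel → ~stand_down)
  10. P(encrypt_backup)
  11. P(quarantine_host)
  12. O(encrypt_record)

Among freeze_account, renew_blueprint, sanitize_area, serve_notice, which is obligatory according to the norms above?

Premises 7 and 4 cover both cases: O(sanitize_area → inspect_roster) and O(~sanitize_area → inspect_roster). Since sanitize_area ∨ ~sanitize_area is a tautology, O(inspect_roster) follows.
From O(inspect_roster) and premise 8, O(inspect_roster → ~update_sample), we obtain O(~update_sample).
Premise 5 is O(~stand_down → update_sample); contrapositively O(~update_sample → stand_down). Since O(~update_sample) holds, K gives O(stand_down).
The contrapositive of premise 9 (O(convene_panel → ~stand_down)) is O(stand_down → ~convene_panel), and O(stand_down) is already established, so O(~convene_panel).
Premise 2 is O(~certify_directive → convene_panel); contrapositively O(~convene_panel → certify_directive). Since O(~convene_panel) holds, K gives O(certify_directive).
The contrapositive of premise 1 (O(~renew_blueprint → ~certify_directive)) is O(certify_directive → renew_blueprint), and O(certify_directive) is already established, so O(renew_blueprint).
So O(renew_blueprint) holds — renew_blueprint is obligatory. None of the other listed options is made obligatory by any chain of premises.

renew_blueprint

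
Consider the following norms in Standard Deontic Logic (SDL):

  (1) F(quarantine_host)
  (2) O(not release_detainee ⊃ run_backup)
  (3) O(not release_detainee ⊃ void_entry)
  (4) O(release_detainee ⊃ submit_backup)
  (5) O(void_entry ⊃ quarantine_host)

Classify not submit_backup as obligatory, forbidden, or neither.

Forbidden

Premise 1 is F(quarantine_host), i.e. O(not quarantine_host).
Premise 5, O(void_entry ⊃ quarantine_host), contraposes to O(not quarantine_host ⊃ not void_entry); with O(not quarantine_host) we get O(not void_entry).
Premise 3, O(not release_detainee ⊃ void_entry), contraposes to O(not void_entry ⊃ release_detainee); with O(not void_entry) we get O(release_detainee).
With premise 4, O(release_detainee ⊃ submit_backup), the K-axiom yields O(submit_backup).
Premise 2 does not contribute to this derivation.
Thus O(submit_backup), which is F(not submit_backup): not submit_backup is forbidden.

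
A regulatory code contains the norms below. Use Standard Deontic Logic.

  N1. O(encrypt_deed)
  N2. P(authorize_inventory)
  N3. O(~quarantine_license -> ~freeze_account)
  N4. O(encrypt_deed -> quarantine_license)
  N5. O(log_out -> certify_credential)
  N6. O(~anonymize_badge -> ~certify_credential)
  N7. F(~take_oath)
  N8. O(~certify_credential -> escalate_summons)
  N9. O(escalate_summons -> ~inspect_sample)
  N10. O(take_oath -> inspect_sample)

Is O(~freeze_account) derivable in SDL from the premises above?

Premise 3 is O(~quarantine_license -> ~freeze_account), but O(~quarantine_license) is not derivable from the premises, so it does not yield O(~freeze_account).
No other premise forces O(~freeze_account). An ideal world satisfying every premise can still have ~freeze_account false, so O(~freeze_account) is not derivable.

No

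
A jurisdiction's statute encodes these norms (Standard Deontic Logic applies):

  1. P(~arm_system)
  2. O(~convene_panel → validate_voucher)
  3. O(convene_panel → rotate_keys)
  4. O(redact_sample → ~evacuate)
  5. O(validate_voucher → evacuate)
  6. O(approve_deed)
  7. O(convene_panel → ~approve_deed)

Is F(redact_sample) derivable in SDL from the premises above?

Yes

Premise 6 gives O(approve_deed).
The contrapositive of premise 7 (O(convene_panel → ~approve_deed)) is O(approve_deed → ~convene_panel), and O(approve_deed) is already established, so O(~convene_panel).
Applying K to premise 2 (O(~convene_panel → validate_voucher)) and O(~convene_panel) yields O(validate_voucher).
Premise 5 is O(validate_voucher → evacuate); since O(validate_voucher), deontic closure gives O(evacuate).
Premise 4 is O(redact_sample → ~evacuate); contrapositively O(evacuate → ~redact_sample). Since O(evacuate) holds, K gives O(~redact_sample).
Premises 1, 3 do not contribute to this derivation.
So O(~redact_sample) holds, i.e. F(redact_sample). The claim follows.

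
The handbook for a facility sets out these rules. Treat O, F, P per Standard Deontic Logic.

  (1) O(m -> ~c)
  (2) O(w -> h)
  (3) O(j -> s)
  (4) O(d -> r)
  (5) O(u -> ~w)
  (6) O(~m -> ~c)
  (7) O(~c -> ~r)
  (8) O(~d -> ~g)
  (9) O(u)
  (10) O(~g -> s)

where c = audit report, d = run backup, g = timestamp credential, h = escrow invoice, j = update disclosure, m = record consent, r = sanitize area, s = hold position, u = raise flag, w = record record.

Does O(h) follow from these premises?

Premise 2 is O(w -> h), but O(w) is not derivable from the premises, so it does not yield O(h).
No other premise forces O(h). An ideal world satisfying every premise can still have h false, so O(h) is not derivable.

No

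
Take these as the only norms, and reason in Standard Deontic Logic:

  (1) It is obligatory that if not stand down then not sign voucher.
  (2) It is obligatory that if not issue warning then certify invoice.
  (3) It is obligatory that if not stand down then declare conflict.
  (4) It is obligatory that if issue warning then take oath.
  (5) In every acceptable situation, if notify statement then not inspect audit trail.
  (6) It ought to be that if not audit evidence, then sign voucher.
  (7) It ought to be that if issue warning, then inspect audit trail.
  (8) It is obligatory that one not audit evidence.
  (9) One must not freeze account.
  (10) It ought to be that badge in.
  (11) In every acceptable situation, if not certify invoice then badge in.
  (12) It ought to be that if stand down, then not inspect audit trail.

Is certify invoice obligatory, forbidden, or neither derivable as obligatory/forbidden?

Premise 8 states O(¬audit_evidence) outright.
With premise 6, O(¬audit_evidence → sign_voucher), the K-axiom yields O(sign_voucher).
Premise 1, O(¬stand_down → ¬sign_voucher), contraposes to O(sign_voucher → stand_down); with O(sign_voucher) we get O(stand_down).
Premise 12 is O(stand_down → ¬inspect_audit_trail); since O(stand_down), deontic closure gives O(¬inspect_audit_trail).
Premise 7, O(issue_warning → inspect_audit_trail), contraposes to O(¬inspect_audit_trail → ¬issue_warning); with O(¬inspect_audit_trail) we get O(¬issue_warning).
From O(¬issue_warning) and premise 2, O(¬issue_warning → certify_invoice), we obtain O(certify_invoice).
Premises 3, 4, 5, 9, 10, 11 do not contribute to this derivation.
Hence certify_invoice is obligatory.

Obligatory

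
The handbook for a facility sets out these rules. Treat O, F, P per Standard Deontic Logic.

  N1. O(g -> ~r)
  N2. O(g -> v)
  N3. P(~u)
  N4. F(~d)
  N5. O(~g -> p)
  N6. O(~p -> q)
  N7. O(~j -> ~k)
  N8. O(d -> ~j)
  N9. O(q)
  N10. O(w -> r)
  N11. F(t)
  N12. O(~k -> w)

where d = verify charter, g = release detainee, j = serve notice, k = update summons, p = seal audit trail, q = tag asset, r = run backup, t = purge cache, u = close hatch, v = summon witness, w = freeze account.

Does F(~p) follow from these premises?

F(~d) at premise 4 means O(d).
Applying K to premise 8 (O(d -> ~j)) and O(d) yields O(~j).
From O(~j) and premise 7, O(~j -> ~k), we obtain O(~k).
With premise 12, O(~k -> w), the K-axiom yields O(w).
From O(w) and premise 10, O(w -> r), we obtain O(r).
The contrapositive of premise 1 (O(g -> ~r)) is O(r -> ~g), and O(r) is already established, so O(~g).
With premise 5, O(~g -> p), the K-axiom yields O(p).
Premises 2, 3, 6, 9, 11 do not contribute to this derivation.
So O(p) holds, i.e. F(~p). The claim follows.

Yes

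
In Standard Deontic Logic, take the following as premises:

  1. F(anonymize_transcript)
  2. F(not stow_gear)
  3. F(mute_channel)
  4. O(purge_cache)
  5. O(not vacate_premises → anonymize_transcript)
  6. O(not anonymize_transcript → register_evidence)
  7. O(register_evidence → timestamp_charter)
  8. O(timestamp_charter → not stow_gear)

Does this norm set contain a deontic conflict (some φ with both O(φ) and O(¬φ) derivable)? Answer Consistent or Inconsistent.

Inconsistent

F(not stow_gear) at premise 2 means O(stow_gear).
Premise 8, O(timestamp_charter → not stow_gear), contraposes to O(stow_gear → not timestamp_charter); with O(stow_gear) we get O(not timestamp_charter).
Premise 7, O(register_evidence → timestamp_charter), contraposes to O(not timestamp_charter → not register_evidence); with O(not timestamp_charter) we get O(not register_evidence).
Premise 6 is O(not anonymize_transcript → register_evidence); contrapositively O(not register_evidence → anonymize_transcript). Since O(not register_evidence) holds, K gives O(anonymize_transcript).
But premise 1, F(anonymize_transcript), means O(not anonymize_transcript).
We now have both O(anonymize_transcript) and O(not anonymize_transcript) — anonymize_transcript is simultaneously obligatory and forbidden, violating the D-axiom.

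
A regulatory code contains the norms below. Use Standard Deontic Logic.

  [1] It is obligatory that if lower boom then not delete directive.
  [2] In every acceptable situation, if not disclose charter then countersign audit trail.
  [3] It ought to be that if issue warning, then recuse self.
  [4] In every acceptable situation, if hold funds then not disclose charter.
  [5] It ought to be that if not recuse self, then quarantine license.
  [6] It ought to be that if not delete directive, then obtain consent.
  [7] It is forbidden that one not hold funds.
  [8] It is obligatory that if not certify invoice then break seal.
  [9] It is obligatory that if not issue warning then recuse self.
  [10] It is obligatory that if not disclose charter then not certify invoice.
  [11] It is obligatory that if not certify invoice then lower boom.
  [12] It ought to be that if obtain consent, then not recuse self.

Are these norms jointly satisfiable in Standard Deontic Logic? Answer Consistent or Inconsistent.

Inconsistent

Premises 9 and 3 cover both cases: O(¬issue_warning → recuse_self) and O(issue_warning → recuse_self). Since ¬issue_warning ∨ issue_warning is a tautology, O(recuse_self) follows.
Premise 12 is O(obtain_consent → ¬recuse_self); contrapositively O(recuse_self → ¬obtain_consent). Since O(recuse_self) holds, K gives O(¬obtain_consent).
Premise 6 is O(¬delete_directive → obtain_consent); contrapositively O(¬obtain_consent → delete_directive). Since O(¬obtain_consent) holds, K gives O(delete_directive).
The contrapositive of premise 1 (O(lower_boom → ¬delete_directive)) is O(delete_directive → ¬lower_boom), and O(delete_directive) is already established, so O(¬lower_boom).
Premise 11 is O(¬certify_invoice → lower_boom); contrapositively O(¬lower_boom → certify_invoice). Since O(¬lower_boom) holds, K gives O(certify_invoice).
Premise 10, O(¬disclose_charter → ¬certify_invoice), contraposes to O(certify_invoice → disclose_charter); with O(certify_invoice) we get O(disclose_charter).
The contrapositive of premise 4 (O(hold_funds → ¬disclose_charter)) is O(disclose_charter → ¬hold_funds), and O(disclose_charter) is already established, so O(¬hold_funds).
Yet premise 7 is F(¬hold_funds), i.e. O(hold_funds).
We now have both O(¬hold_funds) and O(hold_funds) — hold_funds is simultaneously obligatory and forbidden, violating the D-axiom.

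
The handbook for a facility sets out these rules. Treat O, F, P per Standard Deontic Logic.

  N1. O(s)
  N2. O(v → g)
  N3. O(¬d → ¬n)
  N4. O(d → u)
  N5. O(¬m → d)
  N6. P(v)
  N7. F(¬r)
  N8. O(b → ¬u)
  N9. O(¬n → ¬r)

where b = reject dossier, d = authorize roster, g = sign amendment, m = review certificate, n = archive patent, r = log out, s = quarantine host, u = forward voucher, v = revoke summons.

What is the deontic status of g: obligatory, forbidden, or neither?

Premise 2 is O(v → g), but O(v) is not derivable from the premises (the permission P(v) asserts only ¬O(¬v), not O(v)), so it does not yield O(g).
No premise or chain of K-axiom applications forces O(g), and none forces O(¬g). So g is neither obligatory nor forbidden under these norms.

Neither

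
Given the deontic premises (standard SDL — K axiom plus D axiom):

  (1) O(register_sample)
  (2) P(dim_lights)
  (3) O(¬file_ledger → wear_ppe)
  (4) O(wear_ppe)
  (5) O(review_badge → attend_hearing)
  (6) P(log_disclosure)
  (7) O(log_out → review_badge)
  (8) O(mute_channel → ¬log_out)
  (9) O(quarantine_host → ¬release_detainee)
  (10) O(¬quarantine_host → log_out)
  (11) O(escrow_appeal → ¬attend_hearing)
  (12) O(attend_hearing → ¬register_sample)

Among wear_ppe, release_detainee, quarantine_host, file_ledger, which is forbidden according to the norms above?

Premise 1 gives O(register_sample).
Premise 12 is O(attend_hearing → ¬register_sample); contrapositively O(register_sample → ¬attend_hearing). Since O(register_sample) holds, K gives O(¬attend_hearing).
The contrapositive of premise 5 (O(review_badge → attend_hearing)) is O(¬attend_hearing → ¬review_badge), and O(¬attend_hearing) is already established, so O(¬review_badge).
Premise 7, O(log_out → review_badge), contraposes to O(¬review_badge → ¬log_out); with O(¬review_badge) we get O(¬log_out).
Premise 10 is O(¬quarantine_host → log_out); contrapositively O(¬log_out → quarantine_host). Since O(¬log_out) holds, K gives O(quarantine_host).
Premise 9 is O(quarantine_host → ¬release_detainee); since O(quarantine_host), deontic closure gives O(¬release_detainee).
So O(¬release_detainee) holds, i.e. release_detainee is forbidden. None of the other listed options is forbidden under the premises.

release_detainee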